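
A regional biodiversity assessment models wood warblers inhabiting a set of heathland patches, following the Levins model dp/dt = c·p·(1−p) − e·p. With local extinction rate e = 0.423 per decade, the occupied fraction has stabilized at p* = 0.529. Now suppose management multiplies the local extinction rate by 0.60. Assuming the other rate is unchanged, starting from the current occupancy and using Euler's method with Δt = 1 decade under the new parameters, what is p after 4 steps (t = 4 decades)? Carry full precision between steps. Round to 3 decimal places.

Balance c(1−p*) = e gives c = e/(1 − 0.52900) = 0.423/0.47100 = 0.89809.
Starting from p₀ = 0.52900; update p ← p + (dp/dt)·Δt with the new parameters.
  1  |  dp/dt·Δt = +0.089507  |  p_1 = 0.618507
  2  |  dp/dt·Δt = +0.054933  |  p_2 = 0.673439
  3  |  dp/dt·Δt = +0.026588  |  p_3 = 0.700027
  4  |  dp/dt·Δt = +0.010922  |  p_4 = 0.710949

0.711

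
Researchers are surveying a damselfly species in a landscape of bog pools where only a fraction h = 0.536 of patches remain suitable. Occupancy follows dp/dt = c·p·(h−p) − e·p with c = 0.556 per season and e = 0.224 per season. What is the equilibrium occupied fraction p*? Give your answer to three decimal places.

Setting dp/dt = 0 and dividing by p* gives c·(h−p*) = e.
So p* = h − e/c = 0.536 − 0.224/0.556 = 0.536 − 0.4029 = 0.1331.

0.133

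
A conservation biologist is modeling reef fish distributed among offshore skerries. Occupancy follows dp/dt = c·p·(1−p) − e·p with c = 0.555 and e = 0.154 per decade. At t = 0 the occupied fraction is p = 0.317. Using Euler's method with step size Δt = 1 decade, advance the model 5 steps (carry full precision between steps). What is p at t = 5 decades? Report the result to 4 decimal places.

0.6293

Update rule: p ← p + [c·p·(1−p) − e·p]·Δt with Δt = 1.
step 1: Δp = +0.07135, p = 0.38835
step 2: Δp = +0.07203, p = 0.46037
step 3: Δp = +0.06698, p = 0.52735
step 4: Δp = +0.05712, p = 0.58448
step 5: Δp = +0.04478, p = 0.62926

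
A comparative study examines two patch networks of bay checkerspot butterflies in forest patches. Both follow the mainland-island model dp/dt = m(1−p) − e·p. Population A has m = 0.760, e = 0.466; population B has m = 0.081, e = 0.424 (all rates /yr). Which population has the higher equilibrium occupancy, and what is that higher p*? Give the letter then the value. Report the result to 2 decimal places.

A, 0.62

A: p*_A = m/(m+e) = 0.760/1.2260 = 0.6199.
B: p*_B = 0.081/0.5050 = 0.1604.
A is higher at 0.6199.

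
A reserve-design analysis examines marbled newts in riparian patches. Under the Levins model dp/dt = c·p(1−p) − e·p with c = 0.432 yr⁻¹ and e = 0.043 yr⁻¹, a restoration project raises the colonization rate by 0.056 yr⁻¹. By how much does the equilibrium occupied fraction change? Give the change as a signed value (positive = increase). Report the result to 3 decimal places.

0.011

Before: p* = 1 − 0.043/0.432 = 0.9005.
After the change, c = 0.488, e = 0.043, so p* = 1 − 0.043/0.488 = 0.9119.
Δp* = 0.9119 − 0.9005 = +0.0114.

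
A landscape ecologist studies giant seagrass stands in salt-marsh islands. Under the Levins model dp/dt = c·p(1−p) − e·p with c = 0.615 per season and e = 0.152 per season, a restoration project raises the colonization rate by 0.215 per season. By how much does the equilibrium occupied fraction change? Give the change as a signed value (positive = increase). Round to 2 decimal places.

Before: p* = 1 − 0.152/0.615 = 0.7528.
After the change, c = 0.83, e = 0.152, so p* = 1 − 0.152/0.83 = 0.8169.
Δp* = 0.8169 − 0.7528 = +0.0640.

0.06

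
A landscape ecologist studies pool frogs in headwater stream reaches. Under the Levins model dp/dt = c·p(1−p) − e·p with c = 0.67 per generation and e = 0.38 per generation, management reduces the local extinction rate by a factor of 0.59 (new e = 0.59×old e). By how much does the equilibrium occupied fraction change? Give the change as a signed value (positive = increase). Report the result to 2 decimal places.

0.23

Before: p* = 1 − 0.38/0.67 = 0.4328.
After the change, c = 0.67, e = 0.2242, so p* = 1 − 0.2242/0.67 = 0.6654.
Δp* = 0.6654 − 0.4328 = +0.2325.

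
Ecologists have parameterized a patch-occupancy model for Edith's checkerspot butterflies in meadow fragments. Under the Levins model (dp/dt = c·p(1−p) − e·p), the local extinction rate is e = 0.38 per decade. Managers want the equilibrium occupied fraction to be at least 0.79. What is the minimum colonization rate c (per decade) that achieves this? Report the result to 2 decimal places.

p* = 1 − e/c ≥ 0.79 requires e/c ≤ 0.2100, i.e. c ≥ e/0.2100.
c_min = 0.38/0.2100 = 1.8095.

1.81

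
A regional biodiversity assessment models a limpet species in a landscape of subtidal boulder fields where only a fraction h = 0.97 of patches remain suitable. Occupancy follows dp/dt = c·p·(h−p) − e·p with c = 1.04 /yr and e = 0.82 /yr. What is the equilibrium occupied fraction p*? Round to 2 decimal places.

0.18

Setting dp/dt = 0 and dividing by p* gives c·(h−p*) = e.
So p* = h − e/c = 0.97 − 0.82/1.04 = 0.97 − 0.7885 = 0.1815.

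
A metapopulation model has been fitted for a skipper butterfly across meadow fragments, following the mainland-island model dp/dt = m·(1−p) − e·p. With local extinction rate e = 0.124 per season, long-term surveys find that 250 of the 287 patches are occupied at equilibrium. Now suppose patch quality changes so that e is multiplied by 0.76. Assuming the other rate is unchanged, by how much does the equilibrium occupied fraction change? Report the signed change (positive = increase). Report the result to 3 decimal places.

Observed p* = 250/287 = 0.87108.
Balance m(1−p*) = e·p* gives m = e·p*/(1−p*) = 0.124×0.87108/0.12892 = 0.83784.
New p* = m/(m+e) = 0.83784/(0.83784+0.09424) = 0.89889.
Δp* = 0.89889 − 0.87108 = +0.02781.

0.028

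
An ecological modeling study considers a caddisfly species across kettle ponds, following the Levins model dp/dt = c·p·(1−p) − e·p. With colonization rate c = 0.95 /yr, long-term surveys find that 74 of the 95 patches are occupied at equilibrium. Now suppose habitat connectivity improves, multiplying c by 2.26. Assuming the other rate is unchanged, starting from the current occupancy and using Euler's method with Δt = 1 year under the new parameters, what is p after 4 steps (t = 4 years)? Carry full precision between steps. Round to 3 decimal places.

Observed p* = 74/95 = 0.77895.
Balance c(1−p*) = e gives e = 0.95×(1 − 0.77895) = 0.21000.
Starting from p₀ = 0.77895; update p ← p + (dp/dt)·Δt with the new parameters.
t = 1: p = 0.77895 + (+0.20611) = 0.98506
t = 2: p = 0.98506 + (-0.17526) = 0.80980
t = 3: p = 0.80980 + (+0.16063) = 0.97043
t = 4: p = 0.97043 + (-0.14219) = 0.82825

0.828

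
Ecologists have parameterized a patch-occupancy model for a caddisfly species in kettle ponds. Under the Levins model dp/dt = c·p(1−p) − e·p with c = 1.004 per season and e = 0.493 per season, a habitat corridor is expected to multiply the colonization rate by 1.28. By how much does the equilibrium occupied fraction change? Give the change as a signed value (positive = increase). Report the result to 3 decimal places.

Before: p* = 1 − 0.493/1.004 = 0.5090.
After the change, c = 1.28512, e = 0.493, so p* = 1 − 0.493/1.28512 = 0.6164.
Δp* = 0.6164 − 0.5090 = +0.1074.

0.107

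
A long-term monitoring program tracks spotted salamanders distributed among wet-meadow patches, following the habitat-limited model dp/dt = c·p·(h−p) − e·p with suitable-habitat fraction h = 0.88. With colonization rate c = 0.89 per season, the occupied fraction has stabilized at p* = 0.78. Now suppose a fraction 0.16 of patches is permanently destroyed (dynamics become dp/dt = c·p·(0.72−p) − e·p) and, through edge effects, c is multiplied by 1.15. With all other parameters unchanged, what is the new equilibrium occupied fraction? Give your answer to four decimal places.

Balance c(h−p*) = e gives e = 0.89×(0.88 − 0.78000) = 0.08900.
New p* = 0.72 − e/c = 0.72 − 0.08900/1.02350 = 0.63304.

0.6330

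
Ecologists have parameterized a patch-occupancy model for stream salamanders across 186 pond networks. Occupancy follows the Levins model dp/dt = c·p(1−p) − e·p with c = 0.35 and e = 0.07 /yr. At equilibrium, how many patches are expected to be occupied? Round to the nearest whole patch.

149

p* = 1 − e/c = 1 − 0.07/0.35 = 0.8000.
Expected occupied patches = N × p* = 186 × 0.8000 = 148.80 ≈ 149.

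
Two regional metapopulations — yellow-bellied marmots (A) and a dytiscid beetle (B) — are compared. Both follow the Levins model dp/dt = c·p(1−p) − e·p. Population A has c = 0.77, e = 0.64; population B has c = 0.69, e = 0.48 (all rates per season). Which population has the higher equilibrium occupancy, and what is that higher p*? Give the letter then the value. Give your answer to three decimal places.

A: p*_A = 1 − 0.64/0.77 = 0.1688.
B: p*_B = 1 − 0.48/0.69 = 0.3043.
B is higher at 0.3043.

B, 0.304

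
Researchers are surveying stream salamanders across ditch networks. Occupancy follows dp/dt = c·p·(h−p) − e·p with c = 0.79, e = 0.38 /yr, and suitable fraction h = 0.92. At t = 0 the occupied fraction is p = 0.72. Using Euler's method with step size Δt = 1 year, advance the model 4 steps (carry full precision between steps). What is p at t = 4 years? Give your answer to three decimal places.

Update rule: p ← p + [c·p·(h−p) − e·p]·Δt with Δt = 1.
p: 0.72000 → 0.56016  (Δp = -0.15984)
p: 0.56016 → 0.50654  (Δp = -0.05362)
p: 0.50654 → 0.47951  (Δp = -0.02703)
p: 0.47951 → 0.46416  (Δp = -0.01535)

0.464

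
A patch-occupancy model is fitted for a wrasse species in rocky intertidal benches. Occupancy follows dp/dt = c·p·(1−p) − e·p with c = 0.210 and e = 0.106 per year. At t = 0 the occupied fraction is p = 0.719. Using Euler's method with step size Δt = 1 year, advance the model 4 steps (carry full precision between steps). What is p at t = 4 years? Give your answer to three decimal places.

0.617

Update rule: p ← p + [c·p·(1−p) − e·p]·Δt with Δt = 1.
t = 1: p = 0.71900 + (-0.03379) = 0.68521
t = 2: p = 0.68521 + (-0.02734) = 0.65788
t = 3: p = 0.65788 + (-0.02247) = 0.63541
t = 4: p = 0.63541 + (-0.01870) = 0.61670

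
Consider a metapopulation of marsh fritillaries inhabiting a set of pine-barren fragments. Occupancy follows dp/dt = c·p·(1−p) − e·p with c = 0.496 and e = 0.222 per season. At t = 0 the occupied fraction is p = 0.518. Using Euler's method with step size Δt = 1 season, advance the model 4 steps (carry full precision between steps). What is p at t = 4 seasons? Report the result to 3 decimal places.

0.542

Update rule: p ← p + [c·p·(1−p) − e·p]·Δt with Δt = 1.
p: 0.51800 → 0.52684  (Δp = +0.00884)
p: 0.52684 → 0.53353  (Δp = +0.00668)
p: 0.53353 → 0.53853  (Δp = +0.00500)
p: 0.53853 → 0.54224  (Δp = +0.00371)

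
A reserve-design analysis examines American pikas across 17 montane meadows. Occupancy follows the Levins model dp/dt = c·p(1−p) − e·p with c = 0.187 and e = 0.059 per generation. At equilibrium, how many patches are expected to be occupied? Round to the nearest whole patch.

12

p* = 1 − e/c = 1 − 0.059/0.187 = 0.6845.
Expected occupied patches = N × p* = 17 × 0.6845 = 11.64 ≈ 12.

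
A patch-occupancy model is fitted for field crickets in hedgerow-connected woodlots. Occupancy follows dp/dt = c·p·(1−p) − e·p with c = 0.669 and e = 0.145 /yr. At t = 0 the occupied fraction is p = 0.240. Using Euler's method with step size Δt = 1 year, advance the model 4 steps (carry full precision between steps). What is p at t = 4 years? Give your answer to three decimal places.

Update rule: p ← p + [c·p·(1−p) − e·p]·Δt with Δt = 1.
  1  |  dp/dt·Δt = +0.087226  |  p_1 = 0.327226
  2  |  dp/dt·Δt = +0.099832  |  p_2 = 0.427058
  3  |  dp/dt·Δt = +0.101767  |  p_3 = 0.528825
  4  |  dp/dt·Δt = +0.090015  |  p_4 = 0.618839

0.619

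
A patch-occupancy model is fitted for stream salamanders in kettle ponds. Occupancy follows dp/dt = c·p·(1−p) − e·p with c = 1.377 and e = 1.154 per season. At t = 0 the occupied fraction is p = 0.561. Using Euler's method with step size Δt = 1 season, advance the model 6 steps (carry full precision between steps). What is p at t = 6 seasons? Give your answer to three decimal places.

0.178

Update rule: p ← p + [c·p·(1−p) − e·p]·Δt with Δt = 1.
p: 0.56100 → 0.25273  (Δp = -0.30827)
p: 0.25273 → 0.22114  (Δp = -0.03159)
p: 0.22114 → 0.20311  (Δp = -0.01802)
p: 0.20311 → 0.19160  (Δp = -0.01151)
p: 0.19160 → 0.18378  (Δp = -0.00782)
p: 0.18378 → 0.17825  (Δp = -0.00552)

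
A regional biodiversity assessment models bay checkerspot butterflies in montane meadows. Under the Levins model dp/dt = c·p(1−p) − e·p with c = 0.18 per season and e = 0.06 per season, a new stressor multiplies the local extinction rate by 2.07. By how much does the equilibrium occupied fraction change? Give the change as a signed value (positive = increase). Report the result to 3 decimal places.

-0.357

Before: p* = 1 − 0.06/0.18 = 0.6667.
After the change, c = 0.18, e = 0.1242, so p* = 1 − 0.1242/0.18 = 0.3100.
Δp* = 0.3100 − 0.6667 = -0.3567.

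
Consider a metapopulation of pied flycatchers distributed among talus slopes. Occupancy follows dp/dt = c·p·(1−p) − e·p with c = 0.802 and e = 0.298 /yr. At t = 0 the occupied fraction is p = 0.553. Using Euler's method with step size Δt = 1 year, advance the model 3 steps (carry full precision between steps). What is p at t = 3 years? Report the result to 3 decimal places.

0.617

Update rule: p ← p + [c·p·(1−p) − e·p]·Δt with Δt = 1.
  1  |  dp/dt·Δt = +0.033453  |  p_1 = 0.586453
  2  |  dp/dt·Δt = +0.019743  |  p_2 = 0.606196
  3  |  dp/dt·Δt = +0.010809  |  p_3 = 0.617005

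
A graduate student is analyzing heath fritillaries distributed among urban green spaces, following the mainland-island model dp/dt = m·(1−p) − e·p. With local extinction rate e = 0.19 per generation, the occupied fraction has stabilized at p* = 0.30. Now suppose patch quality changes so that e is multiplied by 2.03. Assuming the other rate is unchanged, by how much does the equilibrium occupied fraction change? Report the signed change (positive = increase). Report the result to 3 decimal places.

Balance m(1−p*) = e·p* gives m = e·p*/(1−p*) = 0.19×0.30000/0.70000 = 0.08143.
New p* = m/(m+e) = 0.08143/(0.08143+0.38570) = 0.17432.
Δp* = 0.17432 − 0.30000 = -0.12568.

-0.126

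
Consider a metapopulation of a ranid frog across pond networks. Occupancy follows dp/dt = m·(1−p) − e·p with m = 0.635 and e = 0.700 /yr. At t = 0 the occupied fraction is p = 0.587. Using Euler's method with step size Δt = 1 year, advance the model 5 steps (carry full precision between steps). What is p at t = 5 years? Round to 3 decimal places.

Update rule: p ← p + [m·(1−p) − e·p]·Δt with Δt = 1.
p: 0.58700 → 0.43836  (Δp = -0.14864)
p: 0.43836 → 0.48815  (Δp = +0.04980)
p: 0.48815 → 0.47147  (Δp = -0.01668)
p: 0.47147 → 0.47706  (Δp = +0.00559)
p: 0.47706 → 0.47519  (Δp = -0.00187)

0.475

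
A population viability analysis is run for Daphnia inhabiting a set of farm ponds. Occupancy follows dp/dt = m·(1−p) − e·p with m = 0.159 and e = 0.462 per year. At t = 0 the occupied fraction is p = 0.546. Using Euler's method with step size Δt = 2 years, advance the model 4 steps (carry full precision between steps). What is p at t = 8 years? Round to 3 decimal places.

0.257

Update rule: p ← p + [m·(1−p) − e·p]·Δt with Δt = 2.
p: 0.54600 → 0.18587  (Δp = -0.36013)
p: 0.18587 → 0.27302  (Δp = +0.08715)
p: 0.27302 → 0.25193  (Δp = -0.02109)
p: 0.25193 → 0.25703  (Δp = +0.00510)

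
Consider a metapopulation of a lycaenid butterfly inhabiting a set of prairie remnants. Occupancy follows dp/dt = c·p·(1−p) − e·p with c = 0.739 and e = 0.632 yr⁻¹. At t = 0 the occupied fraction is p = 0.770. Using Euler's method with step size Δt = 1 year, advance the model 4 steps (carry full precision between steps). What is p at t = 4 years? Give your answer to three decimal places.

Update rule: p ← p + [c·p·(1−p) − e·p]·Δt with Δt = 1.
p: 0.77000 → 0.41424  (Δp = -0.35576)
p: 0.41424 → 0.33175  (Δp = -0.08248)
p: 0.33175 → 0.28592  (Δp = -0.04584)
p: 0.28592 → 0.25610  (Δp = -0.02982)

0.256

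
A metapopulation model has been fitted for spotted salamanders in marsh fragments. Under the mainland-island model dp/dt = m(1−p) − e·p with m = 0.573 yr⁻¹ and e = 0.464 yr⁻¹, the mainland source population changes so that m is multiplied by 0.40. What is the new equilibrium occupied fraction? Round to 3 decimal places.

Before: p* = 0.573/(0.573+0.464) = 0.5526.
After: m = 0.2292, e = 0.464; p* = 0.2292/0.6932 = 0.3306.

0.331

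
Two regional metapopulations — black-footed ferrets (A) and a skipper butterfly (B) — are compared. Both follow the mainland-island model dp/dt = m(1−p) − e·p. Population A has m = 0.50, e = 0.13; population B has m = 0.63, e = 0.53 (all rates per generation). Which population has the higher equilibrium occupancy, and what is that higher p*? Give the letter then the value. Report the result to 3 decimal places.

A, 0.794

A: p*_A = m/(m+e) = 0.50/0.6300 = 0.7937.
B: p*_B = 0.63/1.1600 = 0.5431.
A is higher at 0.7937.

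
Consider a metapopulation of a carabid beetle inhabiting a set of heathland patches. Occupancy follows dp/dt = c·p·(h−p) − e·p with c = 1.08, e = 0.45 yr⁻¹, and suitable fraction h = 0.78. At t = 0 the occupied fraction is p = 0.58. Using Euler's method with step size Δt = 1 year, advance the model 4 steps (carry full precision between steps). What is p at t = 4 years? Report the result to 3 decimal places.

0.377

Update rule: p ← p + [c·p·(h−p) − e·p]·Δt with Δt = 1.
p: 0.58000 → 0.44428  (Δp = -0.13572)
p: 0.44428 → 0.40544  (Δp = -0.03884)
p: 0.40544 → 0.38700  (Δp = -0.01844)
p: 0.38700 → 0.37711  (Δp = -0.00989)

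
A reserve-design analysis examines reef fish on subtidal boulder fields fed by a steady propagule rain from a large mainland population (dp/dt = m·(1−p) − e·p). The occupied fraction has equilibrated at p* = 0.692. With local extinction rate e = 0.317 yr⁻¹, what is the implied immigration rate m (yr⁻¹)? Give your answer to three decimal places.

At equilibrium m(1−p*) = e·p*, so m = e·p*/(1−p*).
m = 0.317 × 0.692 / 0.3080 = 0.2194/0.3080 = 0.7122.

0.712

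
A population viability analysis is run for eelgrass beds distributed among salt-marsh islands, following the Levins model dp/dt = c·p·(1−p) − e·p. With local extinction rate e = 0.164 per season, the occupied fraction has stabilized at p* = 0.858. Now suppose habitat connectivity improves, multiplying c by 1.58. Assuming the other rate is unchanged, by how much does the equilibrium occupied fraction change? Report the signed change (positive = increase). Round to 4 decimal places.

Balance c(1−p*) = e gives c = e/(1 − 0.85800) = 0.164/0.14200 = 1.15493.
New p* = 1 − e/c = 1 − 0.16400/1.82479 = 0.91013.
Δp* = 0.91013 − 0.85800 = +0.05213.

0.0521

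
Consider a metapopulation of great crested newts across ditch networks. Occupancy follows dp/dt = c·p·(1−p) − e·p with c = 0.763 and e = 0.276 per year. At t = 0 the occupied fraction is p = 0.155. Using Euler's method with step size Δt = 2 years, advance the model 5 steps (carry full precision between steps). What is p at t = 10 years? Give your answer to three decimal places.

Update rule: p ← p + [c·p·(1−p) − e·p]·Δt with Δt = 2.
step 1: Δp = +0.11431, p = 0.26931
step 2: Δp = +0.15163, p = 0.42094
step 3: Δp = +0.13960, p = 0.56054
step 4: Δp = +0.06649, p = 0.62703
step 5: Δp = +0.01076, p = 0.63778

0.638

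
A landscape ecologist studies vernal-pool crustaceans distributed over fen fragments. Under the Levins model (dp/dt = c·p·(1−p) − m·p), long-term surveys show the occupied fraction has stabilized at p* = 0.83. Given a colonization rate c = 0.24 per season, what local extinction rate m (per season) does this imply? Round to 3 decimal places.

0.041

At equilibrium c(1−p*) = m.
m = 0.24 × (1 − 0.83) = 0.24 × 0.1700 = 0.0408.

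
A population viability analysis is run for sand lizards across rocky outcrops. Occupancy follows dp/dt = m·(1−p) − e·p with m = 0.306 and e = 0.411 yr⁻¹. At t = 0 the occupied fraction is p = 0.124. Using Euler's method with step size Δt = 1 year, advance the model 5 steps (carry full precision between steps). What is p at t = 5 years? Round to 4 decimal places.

0.4262

Update rule: p ← p + [m·(1−p) − e·p]·Δt with Δt = 1.
p: 0.12400 → 0.34109  (Δp = +0.21709)
p: 0.34109 → 0.40253  (Δp = +0.06144)
p: 0.40253 → 0.41992  (Δp = +0.01739)
p: 0.41992 → 0.42484  (Δp = +0.00492)
p: 0.42484 → 0.42623  (Δp = +0.00139)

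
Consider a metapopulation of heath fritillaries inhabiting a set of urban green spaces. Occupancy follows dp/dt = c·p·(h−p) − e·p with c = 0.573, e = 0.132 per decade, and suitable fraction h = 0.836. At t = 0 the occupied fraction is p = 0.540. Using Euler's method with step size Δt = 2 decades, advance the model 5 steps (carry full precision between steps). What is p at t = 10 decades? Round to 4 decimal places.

Update rule: p ← p + [c·p·(h−p) − e·p]·Δt with Δt = 2.
p: 0.54000 → 0.58062  (Δp = +0.04062)
p: 0.58062 → 0.59726  (Δp = +0.01665)
p: 0.59726 → 0.60299  (Δp = +0.00573)
p: 0.60299 → 0.60482  (Δp = +0.00183)
p: 0.60482 → 0.60538  (Δp = +0.00057)

0.6054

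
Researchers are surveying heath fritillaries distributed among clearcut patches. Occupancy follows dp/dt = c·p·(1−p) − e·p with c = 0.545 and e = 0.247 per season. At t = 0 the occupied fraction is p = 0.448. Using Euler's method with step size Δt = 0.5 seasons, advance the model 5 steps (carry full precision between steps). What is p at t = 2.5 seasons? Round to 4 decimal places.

Update rule: p ← p + [c·p·(1−p) − e·p]·Δt with Δt = 0.5.
step 1: Δp = +0.01206, p = 0.46006
step 2: Δp = +0.01087, p = 0.47093
step 3: Δp = +0.00973, p = 0.48067
step 4: Δp = +0.00866, p = 0.48933
step 5: Δp = +0.00766, p = 0.49699

0.4970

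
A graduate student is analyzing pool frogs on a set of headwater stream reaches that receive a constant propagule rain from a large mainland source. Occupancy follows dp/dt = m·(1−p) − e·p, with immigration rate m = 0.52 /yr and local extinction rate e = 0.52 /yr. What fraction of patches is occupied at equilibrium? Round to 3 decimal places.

0.500

At equilibrium the propagule rain into empty patches balances local extinction: m(1−p*) = e·p*.
p* = m/(m+e) = 0.52/(0.52+0.52) = 0.52/1.0400 = 0.5000.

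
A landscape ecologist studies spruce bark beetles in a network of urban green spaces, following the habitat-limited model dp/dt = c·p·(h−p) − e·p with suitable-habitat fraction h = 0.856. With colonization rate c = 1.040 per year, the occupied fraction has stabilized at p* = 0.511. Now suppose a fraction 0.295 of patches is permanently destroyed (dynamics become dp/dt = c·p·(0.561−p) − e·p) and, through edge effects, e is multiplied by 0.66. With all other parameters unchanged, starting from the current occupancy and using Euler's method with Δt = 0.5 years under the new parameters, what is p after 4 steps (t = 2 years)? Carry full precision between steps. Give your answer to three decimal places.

Balance c(h−p*) = e gives e = 1.040×(0.856 − 0.51100) = 0.35880.
Starting from p₀ = 0.51100; update p ← p + (dp/dt)·Δt with the new parameters.
p: 0.51100 → 0.46378  (Δp = -0.04722)
p: 0.46378 → 0.43231  (Δp = -0.03147)
p: 0.43231 → 0.41006  (Δp = -0.02226)
p: 0.41006 → 0.39369  (Δp = -0.01637)

0.394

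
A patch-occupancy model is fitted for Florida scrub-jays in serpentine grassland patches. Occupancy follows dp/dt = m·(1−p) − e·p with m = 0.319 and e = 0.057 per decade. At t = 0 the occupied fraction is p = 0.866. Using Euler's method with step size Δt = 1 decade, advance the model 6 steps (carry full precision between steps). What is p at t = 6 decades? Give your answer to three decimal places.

0.849

Update rule: p ← p + [m·(1−p) − e·p]·Δt with Δt = 1.
p: 0.86600 → 0.85938  (Δp = -0.00662)
p: 0.85938 → 0.85526  (Δp = -0.00413)
p: 0.85526 → 0.85268  (Δp = -0.00258)
p: 0.85268 → 0.85107  (Δp = -0.00161)
p: 0.85107 → 0.85007  (Δp = -0.00100)
p: 0.85007 → 0.84944  (Δp = -0.00063)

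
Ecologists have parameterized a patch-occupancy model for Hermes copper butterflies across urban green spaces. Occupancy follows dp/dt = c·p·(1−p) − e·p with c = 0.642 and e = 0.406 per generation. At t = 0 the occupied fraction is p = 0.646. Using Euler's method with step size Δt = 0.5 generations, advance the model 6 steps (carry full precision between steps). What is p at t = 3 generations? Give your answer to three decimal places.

Update rule: p ← p + [c·p·(1−p) − e·p]·Δt with Δt = 0.5.
step 1: Δp = -0.05773, p = 0.58827
step 2: Δp = -0.04167, p = 0.54660
step 3: Δp = -0.03141, p = 0.51519
step 4: Δp = -0.02441, p = 0.49078
step 5: Δp = -0.01941, p = 0.47138
step 6: Δp = -0.01570, p = 0.45568

0.456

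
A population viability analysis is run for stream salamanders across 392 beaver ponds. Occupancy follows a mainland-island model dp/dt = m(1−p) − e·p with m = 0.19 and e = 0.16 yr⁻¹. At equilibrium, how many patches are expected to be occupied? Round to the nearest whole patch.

p* = m/(m+e) = 0.19/0.3500 = 0.5429.
Expected occupied patches = N × p* = 392 × 0.5429 = 212.80 ≈ 213.

213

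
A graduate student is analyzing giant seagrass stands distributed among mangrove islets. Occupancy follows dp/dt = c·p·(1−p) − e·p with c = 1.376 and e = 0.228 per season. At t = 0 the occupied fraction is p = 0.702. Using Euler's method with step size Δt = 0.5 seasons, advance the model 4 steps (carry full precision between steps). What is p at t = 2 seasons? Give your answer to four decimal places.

0.8280

Update rule: p ← p + [c·p·(1−p) − e·p]·Δt with Δt = 0.5.
p: 0.70200 → 0.76590  (Δp = +0.06390)
p: 0.76590 → 0.80194  (Δp = +0.03604)
p: 0.80194 → 0.81980  (Δp = +0.01785)
p: 0.81980 → 0.82798  (Δp = +0.00818)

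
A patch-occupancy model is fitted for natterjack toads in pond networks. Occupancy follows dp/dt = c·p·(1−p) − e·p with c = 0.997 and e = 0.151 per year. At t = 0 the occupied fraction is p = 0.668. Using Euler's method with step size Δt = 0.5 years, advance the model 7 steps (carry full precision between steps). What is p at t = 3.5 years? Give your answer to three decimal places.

0.843

Update rule: p ← p + [c·p·(1−p) − e·p]·Δt with Δt = 0.5.
  1  |  dp/dt·Δt = +0.060121  |  p_1 = 0.728121
  2  |  dp/dt·Δt = +0.043710  |  p_2 = 0.771832
  3  |  dp/dt·Δt = +0.029516  |  p_3 = 0.801348
  4  |  dp/dt·Δt = +0.018854  |  p_4 = 0.820202
  5  |  dp/dt·Δt = +0.011589  |  p_5 = 0.831791
  6  |  dp/dt·Δt = +0.006947  |  p_6 = 0.838738
  7  |  dp/dt·Δt = +0.004101  |  p_7 = 0.842839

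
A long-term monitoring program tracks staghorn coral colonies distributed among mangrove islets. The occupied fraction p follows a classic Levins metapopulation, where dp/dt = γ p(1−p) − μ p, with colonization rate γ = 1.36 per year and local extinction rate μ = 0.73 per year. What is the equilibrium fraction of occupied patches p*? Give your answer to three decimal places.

0.463

At equilibrium, colonization balances extinction: γ·p*·(1−p*) = μ·p*.
So p* = 1 − μ/γ = 1 − 0.73/1.36 = 1 − 0.5368 = 0.4632.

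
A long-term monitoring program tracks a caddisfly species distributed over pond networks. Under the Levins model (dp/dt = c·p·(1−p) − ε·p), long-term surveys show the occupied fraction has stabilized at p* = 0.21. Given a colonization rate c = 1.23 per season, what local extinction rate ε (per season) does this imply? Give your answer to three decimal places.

0.972

At equilibrium c(1−p*) = ε.
ε = 1.23 × (1 − 0.21) = 1.23 × 0.7900 = 0.9717.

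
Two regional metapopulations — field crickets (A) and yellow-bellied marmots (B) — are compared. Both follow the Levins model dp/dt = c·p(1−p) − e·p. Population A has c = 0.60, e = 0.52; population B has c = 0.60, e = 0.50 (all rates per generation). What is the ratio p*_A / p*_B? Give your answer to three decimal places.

A: p*_A = 1 − 0.52/0.60 = 0.1333.
B: p*_B = 1 − 0.50/0.60 = 0.1667.
p*_A / p*_B = 0.1333/0.1667 = 0.8000.

0.800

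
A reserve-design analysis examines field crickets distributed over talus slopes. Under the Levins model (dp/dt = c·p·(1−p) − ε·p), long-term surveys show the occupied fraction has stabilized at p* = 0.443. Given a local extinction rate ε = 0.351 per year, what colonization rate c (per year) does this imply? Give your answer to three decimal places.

At equilibrium c(1−p*) = ε, so c = ε/(1−p*).
c = 0.351/(1 − 0.443) = 0.351/0.5570 = 0.6302.

0.630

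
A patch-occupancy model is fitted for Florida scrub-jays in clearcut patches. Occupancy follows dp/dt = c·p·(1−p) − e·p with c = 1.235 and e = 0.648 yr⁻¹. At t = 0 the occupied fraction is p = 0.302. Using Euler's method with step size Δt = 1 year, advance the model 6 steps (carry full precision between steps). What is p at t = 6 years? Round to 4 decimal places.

0.4730

Update rule: p ← p + [c·p·(1−p) − e·p]·Δt with Δt = 1.
p: 0.30200 → 0.36664  (Δp = +0.06464)
p: 0.36664 → 0.41584  (Δp = +0.04920)
p: 0.41584 → 0.44638  (Δp = +0.03054)
p: 0.44638 → 0.46232  (Δp = +0.01595)
p: 0.46232 → 0.46974  (Δp = +0.00741)
p: 0.46974 → 0.47297  (Δp = +0.00323)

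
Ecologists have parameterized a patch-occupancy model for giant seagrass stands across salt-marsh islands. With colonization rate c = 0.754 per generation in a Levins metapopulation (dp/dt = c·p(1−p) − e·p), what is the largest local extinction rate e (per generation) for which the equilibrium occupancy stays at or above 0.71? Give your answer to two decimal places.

0.22

1 − e/c ≥ 0.71 ⇒ e ≤ c(1 − 0.71) = 0.754 × 0.2900.
e_max = 0.2187.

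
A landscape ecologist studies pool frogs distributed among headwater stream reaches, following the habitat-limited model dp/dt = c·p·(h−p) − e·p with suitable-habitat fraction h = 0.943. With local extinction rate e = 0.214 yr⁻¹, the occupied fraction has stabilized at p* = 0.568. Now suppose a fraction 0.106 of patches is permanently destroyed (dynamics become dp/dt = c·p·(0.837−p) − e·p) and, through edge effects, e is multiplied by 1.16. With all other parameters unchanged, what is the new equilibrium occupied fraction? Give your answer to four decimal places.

Balance c(h−p*) = e gives c = e/(0.943 − 0.56800) = 0.214/0.37500 = 0.57067.
New p* = 0.837 − e/c = 0.837 − 0.24824/0.57067 = 0.40200.

0.4020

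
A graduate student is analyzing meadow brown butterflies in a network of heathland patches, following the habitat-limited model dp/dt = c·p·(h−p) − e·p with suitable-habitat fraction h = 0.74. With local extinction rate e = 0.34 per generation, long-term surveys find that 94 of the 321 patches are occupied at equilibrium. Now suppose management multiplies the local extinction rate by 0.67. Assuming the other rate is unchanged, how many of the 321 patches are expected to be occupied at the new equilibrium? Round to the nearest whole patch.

Observed p* = 94/321 = 0.29283.
Balance c(h−p*) = e gives c = e/(0.74 − 0.29283) = 0.34/0.44717 = 0.76034.
New p* = 0.74 − e/c = 0.74 − 0.22780/0.76034 = 0.44040.
Expected occupied = 321 × 0.44040 = 141.37 ≈ 141.

141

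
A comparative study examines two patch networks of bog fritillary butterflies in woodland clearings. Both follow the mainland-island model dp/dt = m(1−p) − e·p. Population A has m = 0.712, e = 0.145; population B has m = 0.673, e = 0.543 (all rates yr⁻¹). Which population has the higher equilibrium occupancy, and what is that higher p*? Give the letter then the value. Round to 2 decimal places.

A, 0.83

A: p*_A = m/(m+e) = 0.712/0.8570 = 0.8308.
B: p*_B = 0.673/1.2160 = 0.5535.
A is higher at 0.8308.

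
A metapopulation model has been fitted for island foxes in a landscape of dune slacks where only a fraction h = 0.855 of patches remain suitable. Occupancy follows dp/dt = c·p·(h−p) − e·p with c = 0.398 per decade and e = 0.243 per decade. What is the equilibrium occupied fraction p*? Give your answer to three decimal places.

0.244

Setting dp/dt = 0 and dividing by p* gives c·(h−p*) = e.
So p* = h − e/c = 0.855 − 0.243/0.398 = 0.855 − 0.6106 = 0.2444.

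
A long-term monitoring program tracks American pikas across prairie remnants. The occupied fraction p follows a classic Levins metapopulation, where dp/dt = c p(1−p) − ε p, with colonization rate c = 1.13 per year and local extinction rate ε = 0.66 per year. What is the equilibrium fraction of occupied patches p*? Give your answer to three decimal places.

0.416

Setting dp/dt = 0 and dividing through by p* gives c·(1−p*) = ε.
So p* = 1 − ε/c = 1 − 0.66/1.13 = 1 − 0.5841 = 0.4159.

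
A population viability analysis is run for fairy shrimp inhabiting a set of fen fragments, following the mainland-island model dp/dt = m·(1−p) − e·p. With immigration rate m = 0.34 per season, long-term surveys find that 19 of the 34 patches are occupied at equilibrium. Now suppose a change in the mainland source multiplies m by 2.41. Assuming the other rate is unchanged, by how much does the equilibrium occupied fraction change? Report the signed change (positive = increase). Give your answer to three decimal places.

0.194

Observed p* = 19/34 = 0.55882.
Balance m(1−p*) = e·p* gives e = m(1−p*)/p* = 0.34×0.44118/0.55882 = 0.26842.
New p* = m/(m+e) = 0.81940/(0.81940+0.26842) = 0.75325.
Δp* = 0.75325 − 0.55882 = +0.19443.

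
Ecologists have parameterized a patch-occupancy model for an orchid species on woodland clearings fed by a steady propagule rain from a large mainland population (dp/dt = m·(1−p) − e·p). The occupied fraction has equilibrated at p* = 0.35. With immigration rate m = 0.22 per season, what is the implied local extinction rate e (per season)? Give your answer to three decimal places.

0.409

At equilibrium m(1−p*) = e·p*, so e = m(1−p*)/p*.
e = 0.22 × 0.6500 / 0.35 = 0.4086.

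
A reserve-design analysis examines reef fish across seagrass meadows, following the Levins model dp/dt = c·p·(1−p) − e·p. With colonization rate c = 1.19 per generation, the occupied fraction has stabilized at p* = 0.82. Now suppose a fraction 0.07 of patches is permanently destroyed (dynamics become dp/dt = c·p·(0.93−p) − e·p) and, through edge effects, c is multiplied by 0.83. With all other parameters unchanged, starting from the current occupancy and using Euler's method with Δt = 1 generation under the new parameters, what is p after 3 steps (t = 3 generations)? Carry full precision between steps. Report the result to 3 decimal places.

0.715

Balance c(1−p*) = e gives e = 1.19×(1 − 0.82000) = 0.21420.
Starting from p₀ = 0.82000; update p ← p + (dp/dt)·Δt with the new parameters.
  1  |  dp/dt·Δt = -0.086553  |  p_1 = 0.733447
  2  |  dp/dt·Δt = -0.014716  |  p_2 = 0.718731
  3  |  dp/dt·Δt = -0.003974  |  p_3 = 0.714757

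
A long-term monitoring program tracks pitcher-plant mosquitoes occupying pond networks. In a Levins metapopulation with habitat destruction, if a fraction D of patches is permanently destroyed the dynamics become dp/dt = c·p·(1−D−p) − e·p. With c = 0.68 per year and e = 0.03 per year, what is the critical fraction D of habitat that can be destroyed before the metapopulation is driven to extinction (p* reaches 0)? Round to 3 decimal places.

0.956

The nontrivial equilibrium is p* = (1−D) − e/c; extinction occurs when this hits zero.
So D_crit = 1 − e/c = 1 − 0.03/0.68 = 1 − 0.0441 = 0.9559.
This equals the undisturbed p*, a classic result of Lande's extension.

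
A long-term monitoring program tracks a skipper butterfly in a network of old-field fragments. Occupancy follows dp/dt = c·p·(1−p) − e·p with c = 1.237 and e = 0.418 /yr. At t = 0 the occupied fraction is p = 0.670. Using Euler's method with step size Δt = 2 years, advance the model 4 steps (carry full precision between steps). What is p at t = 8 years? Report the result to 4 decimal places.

Update rule: p ← p + [c·p·(1−p) − e·p]·Δt with Δt = 2.
step 1: Δp = -0.01312, p = 0.65688
step 2: Δp = +0.00846, p = 0.66534
step 3: Δp = -0.00536, p = 0.65998
step 4: Δp = +0.00343, p = 0.66342

0.6634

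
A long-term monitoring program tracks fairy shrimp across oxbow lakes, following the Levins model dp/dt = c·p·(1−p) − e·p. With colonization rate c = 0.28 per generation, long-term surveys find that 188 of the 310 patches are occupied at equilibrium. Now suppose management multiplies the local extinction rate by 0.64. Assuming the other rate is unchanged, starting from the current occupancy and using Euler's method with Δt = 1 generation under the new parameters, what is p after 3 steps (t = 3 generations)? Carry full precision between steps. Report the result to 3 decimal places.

0.669

Observed p* = 188/310 = 0.60645.
Balance c(1−p*) = e gives e = 0.28×(1 − 0.60645) = 0.11019.
Starting from p₀ = 0.60645; update p ← p + (dp/dt)·Δt with the new parameters.
p: 0.60645 → 0.63051  (Δp = +0.02406)
p: 0.63051 → 0.65127  (Δp = +0.02076)
p: 0.65127 → 0.66894  (Δp = +0.01766)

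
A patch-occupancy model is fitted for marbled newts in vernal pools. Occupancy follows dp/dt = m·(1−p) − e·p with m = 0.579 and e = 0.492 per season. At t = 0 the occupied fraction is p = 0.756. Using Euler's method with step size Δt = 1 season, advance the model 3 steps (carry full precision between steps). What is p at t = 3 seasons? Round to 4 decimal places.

Update rule: p ← p + [m·(1−p) − e·p]·Δt with Δt = 1.
p: 0.75600 → 0.52532  (Δp = -0.23068)
p: 0.52532 → 0.54170  (Δp = +0.01638)
p: 0.54170 → 0.54054  (Δp = -0.00116)

0.5405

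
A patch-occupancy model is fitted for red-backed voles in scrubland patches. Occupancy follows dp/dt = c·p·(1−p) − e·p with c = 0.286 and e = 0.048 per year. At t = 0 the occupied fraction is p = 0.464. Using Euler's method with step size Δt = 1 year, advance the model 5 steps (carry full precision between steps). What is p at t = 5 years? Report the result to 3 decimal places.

0.678

Update rule: p ← p + [c·p·(1−p) − e·p]·Δt with Δt = 1.
  1  |  dp/dt·Δt = +0.048857  |  p_1 = 0.512857
  2  |  dp/dt·Δt = +0.046836  |  p_2 = 0.559693
  3  |  dp/dt·Δt = +0.043616  |  p_3 = 0.603309
  4  |  dp/dt·Δt = +0.039489  |  p_4 = 0.642797
  5  |  dp/dt·Δt = +0.034814  |  p_5 = 0.677611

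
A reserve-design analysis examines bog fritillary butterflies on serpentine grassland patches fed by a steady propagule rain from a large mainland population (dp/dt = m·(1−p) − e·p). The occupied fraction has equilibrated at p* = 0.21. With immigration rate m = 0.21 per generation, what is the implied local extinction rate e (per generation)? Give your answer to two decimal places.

At equilibrium m(1−p*) = e·p*, so e = m(1−p*)/p*.
e = 0.21 × 0.7900 / 0.21 = 0.7900.

0.79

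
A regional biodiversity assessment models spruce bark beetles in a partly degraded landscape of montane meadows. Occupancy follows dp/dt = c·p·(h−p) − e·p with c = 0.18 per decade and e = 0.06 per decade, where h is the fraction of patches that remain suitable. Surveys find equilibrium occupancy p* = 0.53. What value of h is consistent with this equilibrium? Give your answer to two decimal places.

0.86

At equilibrium c(h−p*) = e, so h = p* + e/c.
h = 0.53 + 0.06/0.18 = 0.53 + 0.3333 = 0.8633.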